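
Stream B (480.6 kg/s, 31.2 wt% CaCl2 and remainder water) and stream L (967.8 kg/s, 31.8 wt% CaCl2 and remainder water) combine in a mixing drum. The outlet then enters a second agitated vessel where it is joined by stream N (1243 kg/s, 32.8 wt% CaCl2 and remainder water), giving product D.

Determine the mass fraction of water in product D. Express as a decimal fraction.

Overall, product flow = 2691.4 kg/s.
water in = 480.6×0.688 + 967.8×0.682 + 1243×0.672 = 1826 kg/s.
water fraction in D = 0.678.

0.678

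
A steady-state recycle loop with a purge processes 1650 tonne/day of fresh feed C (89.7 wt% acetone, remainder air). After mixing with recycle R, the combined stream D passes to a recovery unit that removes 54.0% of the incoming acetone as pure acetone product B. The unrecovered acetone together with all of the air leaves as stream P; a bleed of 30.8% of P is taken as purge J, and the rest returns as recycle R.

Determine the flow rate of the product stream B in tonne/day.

1172 tonne/day

acetone in D: m_A = 1650×0.897 + (1−0.308)·(1−0.540)·m_A, so m_A = 1480/0.6817 = 2171.2 tonne/day.
Product B = 0.540×2171.2 = 1172.4 tonne/day.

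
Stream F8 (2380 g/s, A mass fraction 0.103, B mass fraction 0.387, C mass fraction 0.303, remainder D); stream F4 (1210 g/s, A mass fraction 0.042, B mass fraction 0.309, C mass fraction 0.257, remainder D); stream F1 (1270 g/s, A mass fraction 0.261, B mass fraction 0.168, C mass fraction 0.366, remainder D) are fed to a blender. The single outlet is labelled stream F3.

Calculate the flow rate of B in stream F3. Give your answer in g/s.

1508 g/s

B out = B in = 2380×0.387 + 1210×0.309 + 1270×0.168 = 1508.3 g/s.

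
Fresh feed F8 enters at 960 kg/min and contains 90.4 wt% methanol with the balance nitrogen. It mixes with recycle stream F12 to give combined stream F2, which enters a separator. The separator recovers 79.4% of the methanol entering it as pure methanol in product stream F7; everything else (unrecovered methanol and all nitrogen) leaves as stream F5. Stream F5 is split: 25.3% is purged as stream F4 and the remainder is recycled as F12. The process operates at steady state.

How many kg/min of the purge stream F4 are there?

nitrogen enters only via F8 and leaves only via the purge: 960×0.096 = 0.253×(nitrogen in F5), and the separator passes all nitrogen, so nitrogen in F2 = nitrogen in F5 = 364.27 kg/min.
methanol in F2: m_A = 960×0.904 + (1−0.253)·(1−0.794)·m_A, so m_A = 867.84/0.8461 = 1025.7 kg/min.
F5 = (1−0.794)×1025.7 + 364.27 = 575.56 kg/min.
Purge F4 = 0.253×575.56 = 145.62 kg/min.

145.6 kg/min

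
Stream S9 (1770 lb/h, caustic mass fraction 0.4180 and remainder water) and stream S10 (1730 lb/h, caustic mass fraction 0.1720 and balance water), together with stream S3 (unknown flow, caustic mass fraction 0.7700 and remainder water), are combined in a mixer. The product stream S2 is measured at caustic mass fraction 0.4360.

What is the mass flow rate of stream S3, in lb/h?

1463 lb/h

Let S3 be the unknown flow. Total out = 3500 + S3.
caustic balance: 1037.4 + 0.770·S3 = 0.436·(3500 + S3)
(0.770 − 0.436)·S3 = 0.436×3500 − 1037.4 = 488.58
S3 = 488.58 / 0.334 = 1462.8 lb/h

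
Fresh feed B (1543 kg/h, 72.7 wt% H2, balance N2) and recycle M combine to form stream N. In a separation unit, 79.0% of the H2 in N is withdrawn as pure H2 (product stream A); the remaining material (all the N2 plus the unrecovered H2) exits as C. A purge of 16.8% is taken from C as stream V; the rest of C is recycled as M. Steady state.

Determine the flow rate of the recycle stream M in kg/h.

N2 enters only via B and leaves only via the purge: 1543×0.273 = 0.168×(N2 in C), and the separation unit passes all N2, so N2 in N = N2 in C = 2507.4 kg/h.
H2 in N: m_A = 1543×0.727 + (1−0.168)·(1−0.790)·m_A, so m_A = 1121.8/0.8253 = 1359.2 kg/h.
C = (1−0.790)×1359.2 + 2507.4 = 2792.8 kg/h.
Recycle M = (1−0.168)×2792.8 = 2323.6 kg/h.

2324 kg/h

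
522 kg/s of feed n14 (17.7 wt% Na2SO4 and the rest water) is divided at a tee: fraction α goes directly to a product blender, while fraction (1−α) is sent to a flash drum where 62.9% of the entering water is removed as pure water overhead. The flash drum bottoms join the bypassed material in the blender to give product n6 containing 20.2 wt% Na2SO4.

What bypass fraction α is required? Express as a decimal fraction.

0.761

All 522×0.177 = 92.394 kg/s of Na2SO4 reaches n6, so n6 = 92.394/0.202 = 457.4 kg/s and vapour = 64.604 kg/s.
The evaporator receives (1−α)·522 of feed at 0.823 water and removes 0.629 of that water:
0.629×0.823×(1−α)×522 = 64.604
(1−α) = 64.604/270.22 = 0.2391;  α = 0.7609.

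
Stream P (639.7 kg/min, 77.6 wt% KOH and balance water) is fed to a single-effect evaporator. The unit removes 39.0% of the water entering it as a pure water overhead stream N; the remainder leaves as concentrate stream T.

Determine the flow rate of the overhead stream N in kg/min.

water entering = 639.7×0.224 = 143.29 kg/min; overhead removed = 0.390×143.29 = 55.884 kg/min.

55.88 kg/min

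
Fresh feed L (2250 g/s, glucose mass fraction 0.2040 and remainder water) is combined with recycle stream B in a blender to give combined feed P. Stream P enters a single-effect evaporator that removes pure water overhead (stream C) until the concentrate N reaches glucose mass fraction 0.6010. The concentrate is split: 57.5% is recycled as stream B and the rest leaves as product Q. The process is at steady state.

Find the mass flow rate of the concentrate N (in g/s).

1797 g/s

Overall glucose balance (none leaves overhead): glucose in fresh feed = glucose in product, i.e. 2250×0.204 = (1−0.575)·N·0.601.
N = 459/(0.601×0.425) = 1797 g/s.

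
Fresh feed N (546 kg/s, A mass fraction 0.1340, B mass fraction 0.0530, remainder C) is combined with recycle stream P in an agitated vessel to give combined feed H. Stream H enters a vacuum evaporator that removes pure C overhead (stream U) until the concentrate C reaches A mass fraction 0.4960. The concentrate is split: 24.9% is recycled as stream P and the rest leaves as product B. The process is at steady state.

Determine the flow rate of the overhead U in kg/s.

398.5 kg/s

Overall A balance (none leaves overhead): A in fresh feed = A in product, i.e. 546×0.134 = (1−0.249)·C·0.496.
C = 73.164/(0.496×0.751) = 196.42 kg/s.
Recycle P = 0.249×196.42 = 48.907 kg/s.
Combined feed H = 546 + 48.907 = 594.91 kg/s.
Overhead U = H − C = 594.91 − 196.42 = 398.49 kg/s.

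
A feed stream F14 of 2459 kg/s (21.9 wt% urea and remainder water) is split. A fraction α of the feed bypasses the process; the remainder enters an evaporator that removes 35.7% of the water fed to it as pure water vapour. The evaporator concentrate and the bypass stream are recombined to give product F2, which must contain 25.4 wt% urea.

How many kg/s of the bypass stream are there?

1244 kg/s

All 2459×0.219 = 538.52 kg/s of urea reaches F2, so F2 = 538.52/0.254 = 2120.2 kg/s and vapour = 338.84 kg/s.
The evaporator receives (1−α)·2459 of feed at 0.781 water and removes 0.357 of that water:
0.357×0.781×(1−α)×2459 = 338.84
(1−α) = 338.84/685.61 = 0.4942;  α = 0.5058.
Bypass flow = 0.5058×2459 = 1243.7 kg/s.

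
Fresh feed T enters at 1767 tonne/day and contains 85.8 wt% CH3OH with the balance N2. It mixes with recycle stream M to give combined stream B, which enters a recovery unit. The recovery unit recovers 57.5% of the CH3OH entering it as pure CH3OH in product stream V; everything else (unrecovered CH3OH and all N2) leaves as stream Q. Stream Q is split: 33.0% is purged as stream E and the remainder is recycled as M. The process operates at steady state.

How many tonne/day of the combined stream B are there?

2880 tonne/day

N2 enters only via T and leaves only via the purge: 1767×0.142 = 0.330×(N2 in Q), and the recovery unit passes all N2, so N2 in B = N2 in Q = 760.35 tonne/day.
CH3OH in B: m_A = 1767×0.858 + (1−0.330)·(1−0.575)·m_A, so m_A = 1516.1/0.7152 = 2119.7 tonne/day.
B = 2119.7 + 760.35 = 2880 tonne/day.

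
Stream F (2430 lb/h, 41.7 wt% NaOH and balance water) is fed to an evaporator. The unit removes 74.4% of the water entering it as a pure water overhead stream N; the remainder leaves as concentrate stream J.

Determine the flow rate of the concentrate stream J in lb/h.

1376 lb/h

water entering = 2430×0.583 = 1416.7 lb/h; overhead removed = 0.744×1416.7 = 1054 lb/h.
Concentrate = 2430 − 1054 = 1376 lb/h.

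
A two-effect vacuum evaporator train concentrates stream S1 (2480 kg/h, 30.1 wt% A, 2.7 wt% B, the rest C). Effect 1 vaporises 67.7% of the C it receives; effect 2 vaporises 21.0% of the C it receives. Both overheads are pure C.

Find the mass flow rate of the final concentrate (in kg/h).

C in feed = 2480×0.672 = 1666.6 kg/h.
After stage 1: C left = (1−0.677)×1666.6 = 538.3; stream total = 1351.7 kg/h.
After stage 2: C left = (1−0.210)×538.3 = 425.26; final concentrate = 1238.7 kg/h.

1239 kg/h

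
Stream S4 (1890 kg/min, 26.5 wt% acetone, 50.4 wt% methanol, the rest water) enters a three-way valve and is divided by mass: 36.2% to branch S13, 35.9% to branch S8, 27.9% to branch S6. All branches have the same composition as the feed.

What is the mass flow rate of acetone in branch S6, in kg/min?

139.7 kg/min

Branch S6 total = 0.279×1890 = 527.31 kg/min.
acetone in S6 = 0.265×527.31 = 139.74 kg/min.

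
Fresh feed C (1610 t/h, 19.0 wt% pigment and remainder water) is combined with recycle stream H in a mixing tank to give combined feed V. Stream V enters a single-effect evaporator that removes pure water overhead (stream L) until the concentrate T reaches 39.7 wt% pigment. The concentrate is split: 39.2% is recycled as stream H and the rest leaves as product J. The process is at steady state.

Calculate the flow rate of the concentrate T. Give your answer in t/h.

1267 t/h

Overall pigment balance (none leaves overhead): pigment in fresh feed = pigment in product, i.e. 1610×0.190 = (1−0.392)·T·0.397.
T = 305.9/(0.397×0.608) = 1267.3 t/h.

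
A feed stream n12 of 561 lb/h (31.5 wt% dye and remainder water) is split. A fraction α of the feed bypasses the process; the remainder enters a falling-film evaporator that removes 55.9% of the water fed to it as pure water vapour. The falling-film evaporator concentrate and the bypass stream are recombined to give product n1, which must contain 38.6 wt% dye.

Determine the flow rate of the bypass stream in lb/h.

All 561×0.315 = 176.72 lb/h of dye reaches n1, so n1 = 176.72/0.386 = 457.81 lb/h and vapour = 103.19 lb/h.
The evaporator receives (1−α)·561 of feed at 0.685 water and removes 0.559 of that water:
0.559×0.685×(1−α)×561 = 103.19
(1−α) = 103.19/214.82 = 0.4804;  α = 0.5196.
Bypass flow = 0.5196×561 = 291.52 lb/h.

291.5 lb/h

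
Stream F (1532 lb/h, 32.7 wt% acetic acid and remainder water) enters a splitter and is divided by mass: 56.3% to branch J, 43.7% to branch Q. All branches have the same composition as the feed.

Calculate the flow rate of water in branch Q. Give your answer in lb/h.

Branch Q total = 0.437×1532 = 669.48 lb/h.
water in Q = 0.673×669.48 = 450.56 lb/h.

450.6 lb/h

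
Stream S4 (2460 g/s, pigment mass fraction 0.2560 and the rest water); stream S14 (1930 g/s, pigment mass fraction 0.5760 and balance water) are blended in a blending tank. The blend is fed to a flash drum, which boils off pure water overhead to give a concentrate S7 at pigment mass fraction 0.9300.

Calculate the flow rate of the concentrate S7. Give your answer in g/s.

pigment entering = 2460×0.256 + 1930×0.576 = 1741.4 g/s.
All pigment reports to S7, so S7 = 1741.4/0.930 = 1872.5 g/s.

1873 g/s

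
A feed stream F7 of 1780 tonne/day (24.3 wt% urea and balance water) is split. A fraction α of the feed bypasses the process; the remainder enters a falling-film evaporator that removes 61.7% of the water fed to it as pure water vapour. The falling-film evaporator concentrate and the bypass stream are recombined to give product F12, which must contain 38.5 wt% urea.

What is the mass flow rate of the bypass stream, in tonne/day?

374.4 tonne/day

All 1780×0.243 = 432.54 tonne/day of urea reaches F12, so F12 = 432.54/0.385 = 1123.5 tonne/day and vapour = 656.52 tonne/day.
The evaporator receives (1−α)·1780 of feed at 0.757 water and removes 0.617 of that water:
0.617×0.757×(1−α)×1780 = 656.52
(1−α) = 656.52/831.38 = 0.7897;  α = 0.2103.
Bypass flow = 0.2103×1780 = 374.38 tonne/day.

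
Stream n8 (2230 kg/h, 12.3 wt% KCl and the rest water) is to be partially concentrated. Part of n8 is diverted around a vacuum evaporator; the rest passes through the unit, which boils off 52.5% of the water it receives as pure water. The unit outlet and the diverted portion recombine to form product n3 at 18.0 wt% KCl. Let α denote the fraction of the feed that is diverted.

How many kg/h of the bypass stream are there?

All 2230×0.123 = 274.29 kg/h of KCl reaches n3, so n3 = 274.29/0.180 = 1523.8 kg/h and vapour = 706.17 kg/h.
The evaporator receives (1−α)·2230 of feed at 0.877 water and removes 0.525 of that water:
0.525×0.877×(1−α)×2230 = 706.17
(1−α) = 706.17/1026.7 = 0.6878;  α = 0.3122.
Bypass flow = 0.3122×2230 = 696.27 kg/h.

696.3 kg/h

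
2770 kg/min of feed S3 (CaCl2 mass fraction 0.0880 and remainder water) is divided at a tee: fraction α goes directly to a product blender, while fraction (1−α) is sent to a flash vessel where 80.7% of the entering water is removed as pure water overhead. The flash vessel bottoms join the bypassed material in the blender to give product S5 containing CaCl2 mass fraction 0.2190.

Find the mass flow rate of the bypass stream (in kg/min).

518.7 kg/min

All 2770×0.088 = 243.76 kg/min of CaCl2 reaches S5, so S5 = 243.76/0.219 = 1113.1 kg/min and vapour = 1656.9 kg/min.
The evaporator receives (1−α)·2770 of feed at 0.912 water and removes 0.807 of that water:
0.807×0.912×(1−α)×2770 = 1656.9
(1−α) = 1656.9/2038.7 = 0.8128;  α = 0.1872.
Bypass flow = 0.1872×2770 = 518.67 kg/min.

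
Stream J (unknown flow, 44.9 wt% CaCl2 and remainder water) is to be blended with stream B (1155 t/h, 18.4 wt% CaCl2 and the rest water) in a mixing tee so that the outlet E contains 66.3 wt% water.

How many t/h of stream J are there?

1578 t/h

Let J be the unknown flow. Total out = 1155 + J.
water balance: 942.48 + 0.551·J = 0.663·(1155 + J)
(0.551 − 0.663)·J = 0.663×1155 − 942.48 = -176.71
J = -176.71 / -0.112 = 1577.8 t/h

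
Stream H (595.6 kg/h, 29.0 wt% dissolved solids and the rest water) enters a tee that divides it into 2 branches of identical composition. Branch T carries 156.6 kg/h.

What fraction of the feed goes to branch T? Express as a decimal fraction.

Fraction to T = 156.6/595.6 = 0.2629.

0.263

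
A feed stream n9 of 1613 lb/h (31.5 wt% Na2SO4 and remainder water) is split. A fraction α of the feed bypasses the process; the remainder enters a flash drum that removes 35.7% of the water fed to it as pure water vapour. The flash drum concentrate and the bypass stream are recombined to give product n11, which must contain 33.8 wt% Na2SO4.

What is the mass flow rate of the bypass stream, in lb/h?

1164 lb/h

All 1613×0.315 = 508.1 lb/h of Na2SO4 reaches n11, so n11 = 508.1/0.338 = 1503.2 lb/h and vapour = 109.76 lb/h.
The evaporator receives (1−α)·1613 of feed at 0.685 water and removes 0.357 of that water:
0.357×0.685×(1−α)×1613 = 109.76
(1−α) = 109.76/394.45 = 0.2783;  α = 0.7217.
Bypass flow = 0.7217×1613 = 1164.2 lb/h.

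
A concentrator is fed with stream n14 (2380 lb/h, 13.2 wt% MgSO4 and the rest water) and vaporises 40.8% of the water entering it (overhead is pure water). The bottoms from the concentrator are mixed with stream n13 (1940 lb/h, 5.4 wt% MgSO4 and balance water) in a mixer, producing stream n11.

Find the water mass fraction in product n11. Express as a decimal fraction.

0.880

Vapour removed = 0.408×0.868×2380 = 842.86 lb/h; concentrate = 1537.1 lb/h.
water reaching the mixer = 1223 (from concentrate) + 1940×0.946 = 3058.2 lb/h.
Product flow = 1537.1 + 1940 = 3477.1 lb/h; water fraction = 0.880.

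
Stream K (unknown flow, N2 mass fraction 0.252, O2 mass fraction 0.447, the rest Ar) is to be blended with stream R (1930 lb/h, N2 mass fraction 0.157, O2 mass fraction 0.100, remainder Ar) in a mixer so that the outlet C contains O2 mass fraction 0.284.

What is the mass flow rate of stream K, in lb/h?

Let K be the unknown flow. Total out = 1930 + K.
O2 balance: 193 + 0.447·K = 0.284·(1930 + K)
(0.447 − 0.284)·K = 0.284×1930 − 193 = 355.12
K = 355.12 / 0.163 = 2178.7 lb/h

2179 lb/h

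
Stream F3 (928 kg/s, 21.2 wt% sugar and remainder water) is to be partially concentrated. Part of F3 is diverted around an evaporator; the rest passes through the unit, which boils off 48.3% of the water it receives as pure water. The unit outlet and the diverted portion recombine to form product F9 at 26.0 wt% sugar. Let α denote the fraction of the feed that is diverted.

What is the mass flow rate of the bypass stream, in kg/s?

All 928×0.212 = 196.74 kg/s of sugar reaches F9, so F9 = 196.74/0.260 = 756.68 kg/s and vapour = 171.32 kg/s.
The evaporator receives (1−α)·928 of feed at 0.788 water and removes 0.483 of that water:
0.483×0.788×(1−α)×928 = 171.32
(1−α) = 171.32/353.2 = 0.4851;  α = 0.5149.
Bypass flow = 0.5149×928 = 477.87 kg/s.

477.9 kg/s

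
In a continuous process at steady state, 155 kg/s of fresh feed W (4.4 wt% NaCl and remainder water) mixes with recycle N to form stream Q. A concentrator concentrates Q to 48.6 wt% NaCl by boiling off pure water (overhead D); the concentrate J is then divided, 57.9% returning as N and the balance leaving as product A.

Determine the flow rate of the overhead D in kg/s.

Overall NaCl balance (none leaves overhead): NaCl in fresh feed = NaCl in product, i.e. 155×0.044 = (1−0.579)·J·0.486.
J = 6.82/(0.486×0.421) = 33.332 kg/s.
Recycle N = 0.579×33.332 = 19.299 kg/s.
Combined feed Q = 155 + 19.299 = 174.3 kg/s.
Overhead D = Q − J = 174.3 − 33.332 = 140.97 kg/s.

141 kg/s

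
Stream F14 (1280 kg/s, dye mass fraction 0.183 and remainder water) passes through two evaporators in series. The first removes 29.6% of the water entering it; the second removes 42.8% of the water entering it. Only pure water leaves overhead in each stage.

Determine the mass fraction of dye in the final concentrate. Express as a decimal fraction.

0.357

water in feed = 1280×0.817 = 1045.8 kg/s.
After stage 1: water left = (1−0.296)×1045.8 = 736.22; stream total = 970.46 kg/s.
After stage 2: water left = (1−0.428)×736.22 = 421.12; final concentrate = 655.36 kg/s.
dye fraction = 234.24/655.36 = 0.357.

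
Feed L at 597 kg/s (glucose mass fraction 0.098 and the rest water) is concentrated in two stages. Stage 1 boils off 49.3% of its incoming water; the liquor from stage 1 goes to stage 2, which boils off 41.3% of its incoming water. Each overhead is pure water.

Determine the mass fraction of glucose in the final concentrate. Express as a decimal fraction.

0.267

water in feed = 597×0.902 = 538.49 kg/s.
After stage 1: water left = (1−0.493)×538.49 = 273.02; stream total = 331.52 kg/s.
After stage 2: water left = (1−0.413)×273.02 = 160.26; final concentrate = 218.77 kg/s.
glucose fraction = 58.506/218.77 = 0.267.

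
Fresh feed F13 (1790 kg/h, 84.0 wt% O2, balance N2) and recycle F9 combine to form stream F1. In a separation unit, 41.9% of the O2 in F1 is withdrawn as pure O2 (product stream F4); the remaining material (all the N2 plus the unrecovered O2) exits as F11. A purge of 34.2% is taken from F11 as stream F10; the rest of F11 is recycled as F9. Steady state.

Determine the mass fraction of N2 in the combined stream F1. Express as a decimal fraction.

0.256

N2 enters only via F13 and leaves only via the purge: 1790×0.160 = 0.342×(N2 in F11), and the separation unit passes all N2, so N2 in F1 = N2 in F11 = 837.43 kg/h.
O2 in F1: m_A = 1790×0.840 + (1−0.342)·(1−0.419)·m_A, so m_A = 1503.6/0.6177 = 2434.2 kg/h.
F1 = 2434.2 + 837.43 = 3271.6 kg/h.
N2 fraction in F1 = 837.43/3271.6 = 0.256.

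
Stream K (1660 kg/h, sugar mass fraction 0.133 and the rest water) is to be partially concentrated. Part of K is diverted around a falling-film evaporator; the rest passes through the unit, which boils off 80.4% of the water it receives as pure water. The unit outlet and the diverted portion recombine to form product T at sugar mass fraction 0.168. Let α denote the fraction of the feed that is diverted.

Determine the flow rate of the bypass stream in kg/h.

All 1660×0.133 = 220.78 kg/h of sugar reaches T, so T = 220.78/0.168 = 1314.2 kg/h and vapour = 345.83 kg/h.
The evaporator receives (1−α)·1660 of feed at 0.867 water and removes 0.804 of that water:
0.804×0.867×(1−α)×1660 = 345.83
(1−α) = 345.83/1157.1 = 0.2989;  α = 0.7011.
Bypass flow = 0.7011×1660 = 1163.9 kg/h.

1164 kg/h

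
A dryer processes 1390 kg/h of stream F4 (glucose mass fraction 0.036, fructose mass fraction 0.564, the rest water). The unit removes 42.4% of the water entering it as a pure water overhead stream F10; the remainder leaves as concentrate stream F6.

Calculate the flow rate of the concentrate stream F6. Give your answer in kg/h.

water entering = 1390×0.400 = 556 kg/h; overhead removed = 0.424×556 = 235.74 kg/h.
Concentrate = 1390 − 235.74 = 1154.3 kg/h.

1154 kg/h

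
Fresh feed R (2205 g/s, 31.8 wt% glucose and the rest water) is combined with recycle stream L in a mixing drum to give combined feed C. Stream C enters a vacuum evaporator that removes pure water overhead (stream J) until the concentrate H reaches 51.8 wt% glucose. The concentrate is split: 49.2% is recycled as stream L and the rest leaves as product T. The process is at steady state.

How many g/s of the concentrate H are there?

Overall glucose balance (none leaves overhead): glucose in fresh feed = glucose in product, i.e. 2205×0.318 = (1−0.492)·H·0.518.
H = 701.19/(0.518×0.508) = 2664.7 g/s.

2665 g/s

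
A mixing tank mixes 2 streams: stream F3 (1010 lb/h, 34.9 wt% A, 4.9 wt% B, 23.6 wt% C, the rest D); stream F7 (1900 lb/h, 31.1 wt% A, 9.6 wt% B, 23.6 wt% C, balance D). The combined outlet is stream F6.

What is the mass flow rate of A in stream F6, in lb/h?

A out = A in = 1010×0.349 + 1900×0.311 = 943.39 lb/h.

943.4 lb/h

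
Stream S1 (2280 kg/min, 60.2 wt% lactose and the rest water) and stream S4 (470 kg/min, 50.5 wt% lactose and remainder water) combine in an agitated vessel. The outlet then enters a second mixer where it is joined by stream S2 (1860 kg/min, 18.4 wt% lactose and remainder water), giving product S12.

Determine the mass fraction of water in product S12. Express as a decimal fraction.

0.577

Overall, product flow = 4610 kg/min.
water in = 2280×0.398 + 470×0.495 + 1860×0.816 = 2657.8 kg/min.
water fraction in S12 = 0.577.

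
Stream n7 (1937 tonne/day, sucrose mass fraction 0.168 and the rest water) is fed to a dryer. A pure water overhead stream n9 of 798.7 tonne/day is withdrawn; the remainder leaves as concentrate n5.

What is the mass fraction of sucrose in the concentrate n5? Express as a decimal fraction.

0.286

sucrose is not removed: 1937×0.168 = 325.42 tonne/day of sucrose enters n5.
Concentrate = 1937 − 798.7 = 1138.3 tonne/day.
Mass fraction = 325.42/1138.3 = 0.286.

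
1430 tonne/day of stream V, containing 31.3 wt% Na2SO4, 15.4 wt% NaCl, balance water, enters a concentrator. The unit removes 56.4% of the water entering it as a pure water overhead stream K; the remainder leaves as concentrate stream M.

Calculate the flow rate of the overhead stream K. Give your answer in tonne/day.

water entering = 1430×0.533 = 762.19 tonne/day; overhead removed = 0.564×762.19 = 429.88 tonne/day.

429.9 tonne/day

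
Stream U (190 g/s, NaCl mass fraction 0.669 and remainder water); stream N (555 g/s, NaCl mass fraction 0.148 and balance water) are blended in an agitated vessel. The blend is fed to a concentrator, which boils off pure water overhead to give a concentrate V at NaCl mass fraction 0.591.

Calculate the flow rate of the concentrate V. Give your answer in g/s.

NaCl entering = 190×0.669 + 555×0.148 = 209.25 g/s.
All NaCl reports to V, so V = 209.25/0.591 = 354.06 g/s.

354.1 g/s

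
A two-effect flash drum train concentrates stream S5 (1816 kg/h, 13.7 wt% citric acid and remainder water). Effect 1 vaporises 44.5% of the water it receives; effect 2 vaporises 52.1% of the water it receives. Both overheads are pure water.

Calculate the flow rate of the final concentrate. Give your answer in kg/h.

665.4 kg/h

water in feed = 1816×0.863 = 1567.2 kg/h.
After stage 1: water left = (1−0.445)×1567.2 = 869.8; stream total = 1118.6 kg/h.
After stage 2: water left = (1−0.521)×869.8 = 416.63; final concentrate = 665.43 kg/h.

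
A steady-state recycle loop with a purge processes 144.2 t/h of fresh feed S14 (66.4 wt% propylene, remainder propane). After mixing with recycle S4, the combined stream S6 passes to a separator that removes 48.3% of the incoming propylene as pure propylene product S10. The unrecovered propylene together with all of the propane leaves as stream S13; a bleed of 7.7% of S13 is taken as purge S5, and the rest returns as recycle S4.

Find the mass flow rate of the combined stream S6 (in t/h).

812.4 t/h

propane enters only via S14 and leaves only via the purge: 144.2×0.336 = 0.077×(propane in S13), and the separator passes all propane, so propane in S6 = propane in S13 = 629.24 t/h.
propylene in S6: m_A = 144.2×0.664 + (1−0.077)·(1−0.483)·m_A, so m_A = 95.749/0.5228 = 183.14 t/h.
S6 = 183.14 + 629.24 = 812.38 t/h.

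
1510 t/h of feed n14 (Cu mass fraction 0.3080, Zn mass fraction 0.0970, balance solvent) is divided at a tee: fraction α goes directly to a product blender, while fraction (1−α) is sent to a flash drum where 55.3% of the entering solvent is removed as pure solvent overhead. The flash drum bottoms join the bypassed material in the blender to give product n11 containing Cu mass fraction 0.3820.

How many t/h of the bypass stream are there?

621 t/h

All 1510×0.308 = 465.08 t/h of Cu reaches n11, so n11 = 465.08/0.382 = 1217.5 t/h and vapour = 292.51 t/h.
The evaporator receives (1−α)·1510 of feed at 0.595 solvent and removes 0.553 of that solvent:
0.553×0.595×(1−α)×1510 = 292.51
(1−α) = 292.51/496.84 = 0.5887;  α = 0.4113.
Bypass flow = 0.4113×1510 = 621 t/h.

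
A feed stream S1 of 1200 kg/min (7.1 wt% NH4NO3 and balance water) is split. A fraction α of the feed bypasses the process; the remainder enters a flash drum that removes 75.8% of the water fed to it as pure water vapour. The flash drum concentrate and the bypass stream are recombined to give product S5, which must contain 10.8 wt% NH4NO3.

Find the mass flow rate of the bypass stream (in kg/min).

All 1200×0.071 = 85.2 kg/min of NH4NO3 reaches S5, so S5 = 85.2/0.108 = 788.89 kg/min and vapour = 411.11 kg/min.
The evaporator receives (1−α)·1200 of feed at 0.929 water and removes 0.758 of that water:
0.758×0.929×(1−α)×1200 = 411.11
(1−α) = 411.11/845.02 = 0.4865;  α = 0.5135.
Bypass flow = 0.5135×1200 = 616.19 kg/min.

616.2 kg/min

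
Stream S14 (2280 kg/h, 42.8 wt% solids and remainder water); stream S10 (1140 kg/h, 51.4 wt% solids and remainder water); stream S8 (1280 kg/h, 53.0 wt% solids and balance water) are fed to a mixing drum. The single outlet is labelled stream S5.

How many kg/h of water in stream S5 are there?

water out = water in = 2280×0.572 + 1140×0.486 + 1280×0.470 = 2459.8 kg/h.

2460 kg/h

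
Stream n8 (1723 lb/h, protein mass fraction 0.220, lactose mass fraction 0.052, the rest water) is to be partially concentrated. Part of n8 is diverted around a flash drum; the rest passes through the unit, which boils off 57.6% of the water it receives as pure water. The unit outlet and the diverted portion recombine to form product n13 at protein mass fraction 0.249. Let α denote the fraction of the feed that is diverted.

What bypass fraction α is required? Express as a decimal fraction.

All 1723×0.220 = 379.06 lb/h of protein reaches n13, so n13 = 379.06/0.249 = 1522.3 lb/h and vapour = 200.67 lb/h.
The evaporator receives (1−α)·1723 of feed at 0.728 water and removes 0.576 of that water:
0.576×0.728×(1−α)×1723 = 200.67
(1−α) = 200.67/722.5 = 0.2777;  α = 0.7223.

0.722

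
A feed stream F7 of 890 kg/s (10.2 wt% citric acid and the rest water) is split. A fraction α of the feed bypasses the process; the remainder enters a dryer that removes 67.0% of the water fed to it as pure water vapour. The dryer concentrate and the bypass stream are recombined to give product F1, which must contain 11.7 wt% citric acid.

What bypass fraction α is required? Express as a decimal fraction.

All 890×0.102 = 90.78 kg/s of citric acid reaches F1, so F1 = 90.78/0.117 = 775.9 kg/s and vapour = 114.1 kg/s.
The evaporator receives (1−α)·890 of feed at 0.898 water and removes 0.670 of that water:
0.670×0.898×(1−α)×890 = 114.1
(1−α) = 114.1/535.48 = 0.2131;  α = 0.7869.

0.787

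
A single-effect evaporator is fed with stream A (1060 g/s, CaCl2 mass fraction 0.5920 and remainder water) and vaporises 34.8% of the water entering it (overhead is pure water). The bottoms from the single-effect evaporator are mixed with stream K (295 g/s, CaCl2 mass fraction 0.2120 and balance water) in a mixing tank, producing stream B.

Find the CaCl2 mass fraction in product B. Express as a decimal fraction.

Vapour removed = 0.348×0.408×1060 = 150.5 g/s; concentrate = 909.5 g/s.
CaCl2 reaching the mixer = 627.52 (from concentrate) + 295×0.212 = 690.06 g/s.
Product flow = 909.5 + 295 = 1204.5 g/s; CaCl2 fraction = 0.5729.

0.5729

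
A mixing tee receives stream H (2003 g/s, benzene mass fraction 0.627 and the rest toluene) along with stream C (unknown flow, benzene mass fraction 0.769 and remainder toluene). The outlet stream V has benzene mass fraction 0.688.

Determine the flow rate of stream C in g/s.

Let C be the unknown flow. Total out = 2003 + C.
benzene balance: 1255.9 + 0.769·C = 0.688·(2003 + C)
(0.769 − 0.688)·C = 0.688×2003 − 1255.9 = 122.18
C = 122.18 / 0.081 = 1508.4 g/s

1508 g/s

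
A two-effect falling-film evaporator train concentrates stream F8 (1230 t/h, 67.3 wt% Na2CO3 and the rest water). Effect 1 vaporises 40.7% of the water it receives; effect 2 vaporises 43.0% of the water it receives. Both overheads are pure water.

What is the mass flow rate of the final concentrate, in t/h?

water in feed = 1230×0.327 = 402.21 t/h.
After stage 1: water left = (1−0.407)×402.21 = 238.51; stream total = 1066.3 t/h.
After stage 2: water left = (1−0.430)×238.51 = 135.95; final concentrate = 963.74 t/h.

963.7 t/h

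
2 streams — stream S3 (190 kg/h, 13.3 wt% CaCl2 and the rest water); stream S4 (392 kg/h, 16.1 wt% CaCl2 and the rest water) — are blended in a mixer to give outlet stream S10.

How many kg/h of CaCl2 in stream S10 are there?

CaCl2 out = CaCl2 in = 190×0.133 + 392×0.161 = 88.382 kg/h.

88.38 kg/h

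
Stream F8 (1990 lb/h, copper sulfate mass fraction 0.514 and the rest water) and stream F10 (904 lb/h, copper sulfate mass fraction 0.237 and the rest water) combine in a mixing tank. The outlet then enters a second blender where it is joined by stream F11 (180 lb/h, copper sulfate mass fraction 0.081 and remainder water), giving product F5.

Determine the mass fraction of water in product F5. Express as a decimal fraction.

Overall, product flow = 3074 lb/h.
water in = 1990×0.486 + 904×0.763 + 180×0.919 = 1822.3 lb/h.
water fraction in F5 = 0.593.

0.593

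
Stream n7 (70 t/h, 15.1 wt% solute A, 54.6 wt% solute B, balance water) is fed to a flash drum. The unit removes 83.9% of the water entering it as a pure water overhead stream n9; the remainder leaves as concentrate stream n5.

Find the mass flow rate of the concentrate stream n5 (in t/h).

water entering = 70×0.303 = 21.21 t/h; overhead removed = 0.839×21.21 = 17.795 t/h.
Concentrate = 70 − 17.795 = 52.205 t/h.

52.2 t/h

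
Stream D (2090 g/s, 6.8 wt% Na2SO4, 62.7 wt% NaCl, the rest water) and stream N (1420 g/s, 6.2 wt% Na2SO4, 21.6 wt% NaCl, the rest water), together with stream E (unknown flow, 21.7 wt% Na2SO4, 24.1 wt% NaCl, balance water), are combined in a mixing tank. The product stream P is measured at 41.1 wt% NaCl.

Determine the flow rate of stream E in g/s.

1027 g/s

Let E be the unknown flow. Total out = 3510 + E.
NaCl balance: 1617.2 + 0.241·E = 0.411·(3510 + E)
(0.241 − 0.411)·E = 0.411×3510 − 1617.2 = -174.54
E = -174.54 / -0.170 = 1026.7 g/s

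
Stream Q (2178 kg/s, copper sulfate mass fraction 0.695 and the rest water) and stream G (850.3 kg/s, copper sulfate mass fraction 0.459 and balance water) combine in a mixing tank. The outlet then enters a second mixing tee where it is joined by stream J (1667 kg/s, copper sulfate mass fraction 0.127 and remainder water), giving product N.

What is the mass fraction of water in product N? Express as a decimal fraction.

Overall, product flow = 4695.3 kg/s.
water in = 2178×0.305 + 850.3×0.541 + 1667×0.873 = 2579.6 kg/s.
water fraction in N = 0.549.

0.549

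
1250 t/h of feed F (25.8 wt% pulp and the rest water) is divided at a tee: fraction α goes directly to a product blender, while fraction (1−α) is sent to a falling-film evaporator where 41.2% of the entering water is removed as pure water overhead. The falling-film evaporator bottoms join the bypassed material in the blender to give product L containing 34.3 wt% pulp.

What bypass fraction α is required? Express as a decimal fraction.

0.189

All 1250×0.258 = 322.5 t/h of pulp reaches L, so L = 322.5/0.343 = 940.23 t/h and vapour = 309.77 t/h.
The evaporator receives (1−α)·1250 of feed at 0.742 water and removes 0.412 of that water:
0.412×0.742×(1−α)×1250 = 309.77
(1−α) = 309.77/382.13 = 0.8106;  α = 0.1894.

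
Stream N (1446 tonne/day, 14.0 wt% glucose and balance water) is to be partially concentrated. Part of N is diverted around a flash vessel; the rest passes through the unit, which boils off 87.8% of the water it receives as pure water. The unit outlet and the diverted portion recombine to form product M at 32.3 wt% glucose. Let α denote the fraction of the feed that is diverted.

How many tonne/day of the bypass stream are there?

All 1446×0.140 = 202.44 tonne/day of glucose reaches M, so M = 202.44/0.323 = 626.75 tonne/day and vapour = 819.25 tonne/day.
The evaporator receives (1−α)·1446 of feed at 0.860 water and removes 0.878 of that water:
0.878×0.860×(1−α)×1446 = 819.25
(1−α) = 819.25/1091.8 = 0.7503;  α = 0.2497.
Bypass flow = 0.2497×1446 = 361.01 tonne/day.

361 tonne/day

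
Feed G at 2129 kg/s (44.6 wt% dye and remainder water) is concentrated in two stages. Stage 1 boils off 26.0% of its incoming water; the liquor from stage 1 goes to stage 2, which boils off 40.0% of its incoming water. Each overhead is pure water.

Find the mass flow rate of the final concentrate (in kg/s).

water in feed = 2129×0.554 = 1179.5 kg/s.
After stage 1: water left = (1−0.260)×1179.5 = 872.8; stream total = 1822.3 kg/s.
After stage 2: water left = (1−0.400)×872.8 = 523.68; final concentrate = 1473.2 kg/s.

1473 kg/s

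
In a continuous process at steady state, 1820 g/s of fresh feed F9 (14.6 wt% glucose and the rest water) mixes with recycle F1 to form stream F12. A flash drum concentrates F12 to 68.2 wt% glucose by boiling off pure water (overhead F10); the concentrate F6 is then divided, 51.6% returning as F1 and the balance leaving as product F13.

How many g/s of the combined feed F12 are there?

2235 g/s

Overall glucose balance (none leaves overhead): glucose in fresh feed = glucose in product, i.e. 1820×0.146 = (1−0.516)·F6·0.682.
F6 = 265.72/(0.682×0.484) = 805 g/s.
Recycle F1 = 0.516×805 = 415.38 g/s.
Combined feed F12 = 1820 + 415.38 = 2235.4 g/s.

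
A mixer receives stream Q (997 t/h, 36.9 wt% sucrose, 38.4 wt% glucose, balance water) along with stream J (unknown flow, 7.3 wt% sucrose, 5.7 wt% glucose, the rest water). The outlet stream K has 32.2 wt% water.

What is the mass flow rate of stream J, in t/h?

Let J be the unknown flow. Total out = 997 + J.
water balance: 246.26 + 0.870·J = 0.322·(997 + J)
(0.870 − 0.322)·J = 0.322×997 − 246.26 = 74.775
J = 74.775 / 0.548 = 136.45 t/h

136.5 t/h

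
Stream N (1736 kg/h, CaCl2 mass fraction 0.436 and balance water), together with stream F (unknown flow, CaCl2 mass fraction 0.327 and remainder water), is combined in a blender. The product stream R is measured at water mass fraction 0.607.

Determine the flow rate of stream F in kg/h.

1131 kg/h

Let F be the unknown flow. Total out = 1736 + F.
water balance: 979.1 + 0.673·F = 0.607·(1736 + F)
(0.673 − 0.607)·F = 0.607×1736 − 979.1 = 74.648
F = 74.648 / 0.066 = 1131 kg/h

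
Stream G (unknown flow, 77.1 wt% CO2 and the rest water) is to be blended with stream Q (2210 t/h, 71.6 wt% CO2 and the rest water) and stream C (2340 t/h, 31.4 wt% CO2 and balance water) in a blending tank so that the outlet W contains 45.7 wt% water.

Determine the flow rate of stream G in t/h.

Let G be the unknown flow. Total out = 4550 + G.
water balance: 2232.9 + 0.229·G = 0.457·(4550 + G)
(0.229 − 0.457)·G = 0.457×4550 − 2232.9 = -153.53
G = -153.53 / -0.228 = 673.38 t/h

673.4 t/h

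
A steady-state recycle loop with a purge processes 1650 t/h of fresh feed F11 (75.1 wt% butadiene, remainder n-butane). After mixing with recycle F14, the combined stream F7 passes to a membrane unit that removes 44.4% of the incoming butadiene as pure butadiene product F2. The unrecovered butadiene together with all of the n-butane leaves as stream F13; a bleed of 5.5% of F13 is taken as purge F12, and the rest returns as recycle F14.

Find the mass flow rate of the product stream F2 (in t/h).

1159 t/h

butadiene in F7: m_A = 1650×0.751 + (1−0.055)·(1−0.444)·m_A, so m_A = 1239.2/0.4746 = 2611 t/h.
Product F2 = 0.444×2611 = 1159.3 t/h.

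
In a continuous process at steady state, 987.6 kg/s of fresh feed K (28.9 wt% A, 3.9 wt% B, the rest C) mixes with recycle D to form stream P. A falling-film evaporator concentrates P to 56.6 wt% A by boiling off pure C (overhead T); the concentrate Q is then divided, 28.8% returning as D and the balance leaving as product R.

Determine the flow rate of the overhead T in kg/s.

Overall A balance (none leaves overhead): A in fresh feed = A in product, i.e. 987.6×0.289 = (1−0.288)·Q·0.566.
Q = 285.42/(0.566×0.712) = 708.24 kg/s.
Recycle D = 0.288×708.24 = 203.97 kg/s.
Combined feed P = 987.6 + 203.97 = 1191.6 kg/s.
Overhead T = P − Q = 1191.6 − 708.24 = 483.33 kg/s.

483.3 kg/s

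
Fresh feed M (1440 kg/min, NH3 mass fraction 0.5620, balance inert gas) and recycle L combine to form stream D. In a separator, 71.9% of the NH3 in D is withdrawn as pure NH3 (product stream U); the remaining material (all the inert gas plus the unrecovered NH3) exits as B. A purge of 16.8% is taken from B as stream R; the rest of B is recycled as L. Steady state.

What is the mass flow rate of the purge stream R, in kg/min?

680.6 kg/min

inert gas enters only via M and leaves only via the purge: 1440×0.438 = 0.168×(inert gas in B), and the separator passes all inert gas, so inert gas in D = inert gas in B = 3754.3 kg/min.
NH3 in D: m_A = 1440×0.562 + (1−0.168)·(1−0.719)·m_A, so m_A = 809.28/0.7662 = 1056.2 kg/min.
B = (1−0.719)×1056.2 + 3754.3 = 4051.1 kg/min.
Purge R = 0.168×4051.1 = 680.58 kg/min.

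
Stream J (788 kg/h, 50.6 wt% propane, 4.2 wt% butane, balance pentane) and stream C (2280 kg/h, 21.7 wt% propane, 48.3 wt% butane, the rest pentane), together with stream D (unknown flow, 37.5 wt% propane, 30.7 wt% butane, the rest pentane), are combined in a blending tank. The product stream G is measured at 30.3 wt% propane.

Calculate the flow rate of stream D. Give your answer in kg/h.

Let D be the unknown flow. Total out = 3068 + D.
propane balance: 893.49 + 0.375·D = 0.303·(3068 + D)
(0.375 − 0.303)·D = 0.303×3068 − 893.49 = 36.116
D = 36.116 / 0.072 = 501.61 kg/h

501.6 kg/h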